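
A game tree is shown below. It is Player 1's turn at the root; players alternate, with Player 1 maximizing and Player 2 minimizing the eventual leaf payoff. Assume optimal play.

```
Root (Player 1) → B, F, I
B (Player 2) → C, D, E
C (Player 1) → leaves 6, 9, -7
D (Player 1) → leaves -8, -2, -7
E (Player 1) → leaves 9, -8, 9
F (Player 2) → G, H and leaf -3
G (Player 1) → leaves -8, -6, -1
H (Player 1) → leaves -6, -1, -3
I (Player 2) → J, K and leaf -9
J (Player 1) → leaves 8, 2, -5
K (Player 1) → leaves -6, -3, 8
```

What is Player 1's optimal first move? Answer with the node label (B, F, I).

C (Player 1): max(6, 9, -7) = 9
D (Player 1): max(-8, -2, -7) = -2
E (Player 1): max(9, -8, 9) = 9
B (Player 2): min(9, -2, 9) = -2
G (Player 1): max(-8, -6, -1) = -1
H (Player 1): max(-6, -1, -3) = -1
F (Player 2): min(-1, -1, -3) = -3
J (Player 1): max(8, 2, -5) = 8
K (Player 1): max(-6, -3, 8) = 8
I (Player 2): min(8, 8, -9) = -9
Root (Player 1): max(-2, -3, -9) = -2
Player 1 picks the child with the highest value: B (value -2).

B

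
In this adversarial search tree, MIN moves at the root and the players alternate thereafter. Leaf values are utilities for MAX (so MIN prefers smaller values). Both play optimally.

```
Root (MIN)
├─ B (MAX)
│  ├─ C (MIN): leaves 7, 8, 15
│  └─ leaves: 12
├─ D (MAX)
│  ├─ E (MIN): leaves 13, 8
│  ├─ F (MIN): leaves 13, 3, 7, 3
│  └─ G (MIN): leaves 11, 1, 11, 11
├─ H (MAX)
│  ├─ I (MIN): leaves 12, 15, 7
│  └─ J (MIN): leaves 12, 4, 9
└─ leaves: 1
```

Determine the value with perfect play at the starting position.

C (MIN): min(7, 8, 15) = 7
B (MAX): max(7, 12) = 12
E (MIN): min(13, 8) = 8
F (MIN): min(13, 3, 7, 3) = 3
G (MIN): min(11, 1, 11, 11) = 1
D (MAX): max(8, 3, 1) = 8
I (MIN): min(12, 15, 7) = 7
J (MIN): min(12, 4, 9) = 4
H (MAX): max(7, 4) = 7
Root (MIN): min(12, 8, 7, 1) = 1

1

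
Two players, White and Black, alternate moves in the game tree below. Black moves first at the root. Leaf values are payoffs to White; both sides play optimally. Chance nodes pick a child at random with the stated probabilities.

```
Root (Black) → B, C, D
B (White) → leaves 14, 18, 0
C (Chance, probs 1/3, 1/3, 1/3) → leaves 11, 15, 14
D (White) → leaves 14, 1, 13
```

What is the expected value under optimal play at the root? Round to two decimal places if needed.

13.33

B (White): max(14, 18, 0) = 18
C (Chance): 1/3·11 + 1/3·15 + 1/3·14 = 13.33
D (White): max(14, 1, 13) = 14
Root (Black): min(18, 13.33, 14) = 13.33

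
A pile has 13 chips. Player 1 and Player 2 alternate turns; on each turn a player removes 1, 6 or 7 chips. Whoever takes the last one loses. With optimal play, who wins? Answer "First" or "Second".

Second

Compute winning (W) and losing (L) positions by backward induction:
i:   0  1  2  3  4  5  6  7  8  9 10 11 12 13
     W  L  W  L  W  L  W  W  W  W  W  W  W  L
Position 13 is L, so the second player wins.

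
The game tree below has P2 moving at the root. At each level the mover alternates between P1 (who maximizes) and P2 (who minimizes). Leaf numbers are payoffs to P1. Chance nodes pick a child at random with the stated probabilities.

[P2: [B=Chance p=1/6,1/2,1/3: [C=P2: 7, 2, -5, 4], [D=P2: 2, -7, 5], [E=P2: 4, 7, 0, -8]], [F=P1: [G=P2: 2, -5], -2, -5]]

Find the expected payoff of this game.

-7

C (P2): min(7, 2, -5, 4) = -5
D (P2): min(2, -7, 5) = -7
E (P2): min(4, 7, 0, -8) = -8
B (Chance): 1/6·-5 + 1/2·-7 + 1/3·-8 = -7
G (P2): min(2, -5) = -5
F (P1): max(-5, -2, -5) = -2
Root (P2): min(-7, -2) = -7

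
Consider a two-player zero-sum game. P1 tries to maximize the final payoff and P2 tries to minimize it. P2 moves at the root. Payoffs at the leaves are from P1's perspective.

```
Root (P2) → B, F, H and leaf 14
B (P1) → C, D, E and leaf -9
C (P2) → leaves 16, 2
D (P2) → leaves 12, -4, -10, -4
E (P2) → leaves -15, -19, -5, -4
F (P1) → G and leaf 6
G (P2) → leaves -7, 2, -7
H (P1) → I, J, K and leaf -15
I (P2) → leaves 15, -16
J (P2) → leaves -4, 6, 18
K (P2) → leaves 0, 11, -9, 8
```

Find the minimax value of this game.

C (P2): min(16, 2) = 2
D (P2): min(12, -4, -10, -4) = -10
E (P2): min(-15, -19, -5, -4) = -19
B (P1): max(2, -10, -19, -9) = 2
G (P2): min(-7, 2, -7) = -7
F (P1): max(-7, 6) = 6
I (P2): min(15, -16) = -16
J (P2): min(-4, 6, 18) = -4
K (P2): min(0, 11, -9, 8) = -9
H (P1): max(-16, -4, -9, -15) = -4
Root (P2): min(2, 6, -4, 14) = -4

-4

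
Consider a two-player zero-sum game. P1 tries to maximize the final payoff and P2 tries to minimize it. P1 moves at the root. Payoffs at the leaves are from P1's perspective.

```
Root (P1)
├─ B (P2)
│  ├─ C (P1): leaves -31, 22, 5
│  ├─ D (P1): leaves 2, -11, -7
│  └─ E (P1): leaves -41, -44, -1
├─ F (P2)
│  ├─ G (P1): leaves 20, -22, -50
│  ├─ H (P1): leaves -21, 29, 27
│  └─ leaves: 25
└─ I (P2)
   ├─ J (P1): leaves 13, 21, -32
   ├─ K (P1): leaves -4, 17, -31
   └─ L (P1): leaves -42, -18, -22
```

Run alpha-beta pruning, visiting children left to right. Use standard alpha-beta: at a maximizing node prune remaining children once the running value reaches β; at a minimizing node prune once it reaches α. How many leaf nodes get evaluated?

C [α=-∞,β=+∞]: v=22
D [α=-∞,β=22]: v=2
E [α=-∞,β=2]: v=-1
B [α=-∞,β=+∞]: v=-1
G [α=-1,β=+∞]: v=20
H [α=-1,β=20]: v=29 after child 2 ≥ β → β-cutoff, skip 1
F [α=-1,β=+∞]: v=20
J [α=20,β=+∞]: v=21
K [α=20,β=21]: v=17
I [α=20,β=+∞]: v=17 after child 2 ≤ α → α-cutoff, skip 1
Root [α=-∞,β=+∞]: v=20
Leaves evaluated: 21 of 25.

21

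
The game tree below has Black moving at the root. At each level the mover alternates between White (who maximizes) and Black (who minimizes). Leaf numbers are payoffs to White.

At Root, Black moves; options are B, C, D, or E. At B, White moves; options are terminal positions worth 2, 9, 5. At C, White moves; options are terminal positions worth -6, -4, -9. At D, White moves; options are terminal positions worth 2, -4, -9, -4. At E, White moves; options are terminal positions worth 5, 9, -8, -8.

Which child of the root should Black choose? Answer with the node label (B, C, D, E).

B (White): max(2, 9, 5) = 9
C (White): max(-6, -4, -9) = -4
D (White): max(2, -4, -9, -4) = 2
E (White): max(5, 9, -8, -8) = 9
Root (Black): min(9, -4, 2, 9) = -4
Black picks the child with the lowest value: C (value -4).

C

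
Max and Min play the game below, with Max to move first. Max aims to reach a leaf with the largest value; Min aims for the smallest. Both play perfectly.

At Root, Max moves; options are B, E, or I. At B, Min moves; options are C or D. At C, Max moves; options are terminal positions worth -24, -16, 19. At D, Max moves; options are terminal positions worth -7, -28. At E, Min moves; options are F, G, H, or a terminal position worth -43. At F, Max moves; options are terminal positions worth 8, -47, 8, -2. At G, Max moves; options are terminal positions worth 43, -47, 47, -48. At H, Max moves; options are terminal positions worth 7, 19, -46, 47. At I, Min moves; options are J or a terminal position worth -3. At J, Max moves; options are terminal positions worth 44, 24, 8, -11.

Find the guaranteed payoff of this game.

-3

C (Max): max(-24, -16, 19) = 19
D (Max): max(-7, -28) = -7
B (Min): min(19, -7) = -7
F (Max): max(8, -47, 8, -2) = 8
G (Max): max(43, -47, 47, -48) = 47
H (Max): max(7, 19, -46, 47) = 47
E (Min): min(8, 47, 47, -43) = -43
J (Max): max(44, 24, 8, -11) = 44
I (Min): min(44, -3) = -3
Root (Max): max(-7, -43, -3) = -3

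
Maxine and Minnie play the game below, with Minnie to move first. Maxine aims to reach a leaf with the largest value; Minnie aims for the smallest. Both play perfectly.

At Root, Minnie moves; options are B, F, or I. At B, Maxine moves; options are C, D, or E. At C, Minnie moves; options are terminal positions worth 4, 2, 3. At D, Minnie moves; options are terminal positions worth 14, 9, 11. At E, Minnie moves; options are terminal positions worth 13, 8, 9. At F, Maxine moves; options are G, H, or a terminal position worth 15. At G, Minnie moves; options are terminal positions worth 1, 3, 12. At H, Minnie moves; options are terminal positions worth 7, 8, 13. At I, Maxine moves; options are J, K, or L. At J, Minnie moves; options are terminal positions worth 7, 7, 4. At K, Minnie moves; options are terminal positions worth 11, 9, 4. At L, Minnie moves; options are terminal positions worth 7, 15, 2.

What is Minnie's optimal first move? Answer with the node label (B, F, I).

C (Minnie): min(4, 2, 3) = 2
D (Minnie): min(14, 9, 11) = 9
E (Minnie): min(13, 8, 9) = 8
B (Maxine): max(2, 9, 8) = 9
G (Minnie): min(1, 3, 12) = 1
H (Minnie): min(7, 8, 13) = 7
F (Maxine): max(1, 7, 15) = 15
J (Minnie): min(7, 7, 4) = 4
K (Minnie): min(11, 9, 4) = 4
L (Minnie): min(7, 15, 2) = 2
I (Maxine): max(4, 4, 2) = 4
Root (Minnie): min(9, 15, 4) = 4
Minnie picks the child with the lowest value: I (value 4).

I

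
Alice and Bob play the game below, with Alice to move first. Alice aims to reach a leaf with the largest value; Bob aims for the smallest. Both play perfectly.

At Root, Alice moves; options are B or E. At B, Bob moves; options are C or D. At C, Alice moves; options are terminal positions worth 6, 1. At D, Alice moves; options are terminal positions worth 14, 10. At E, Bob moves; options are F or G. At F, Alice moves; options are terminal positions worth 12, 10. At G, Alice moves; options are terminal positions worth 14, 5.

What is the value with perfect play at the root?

12

C (Alice): max(6, 1) = 6
D (Alice): max(14, 10) = 14
B (Bob): min(6, 14) = 6
F (Alice): max(12, 10) = 12
G (Alice): max(14, 5) = 14
E (Bob): min(12, 14) = 12
Root (Alice): max(6, 12) = 12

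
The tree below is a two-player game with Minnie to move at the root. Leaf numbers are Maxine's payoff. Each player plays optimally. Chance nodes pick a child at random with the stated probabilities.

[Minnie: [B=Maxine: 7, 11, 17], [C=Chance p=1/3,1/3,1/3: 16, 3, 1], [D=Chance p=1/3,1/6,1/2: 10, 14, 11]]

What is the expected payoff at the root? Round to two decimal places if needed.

6.67

B (Maxine): max(7, 11, 17) = 17
C (Chance): 1/3·16 + 1/3·3 + 1/3·1 = 6.67
D (Chance): 1/3·10 + 1/6·14 + 1/2·11 = 11.17
Root (Minnie): min(17, 6.67, 11.17) = 6.67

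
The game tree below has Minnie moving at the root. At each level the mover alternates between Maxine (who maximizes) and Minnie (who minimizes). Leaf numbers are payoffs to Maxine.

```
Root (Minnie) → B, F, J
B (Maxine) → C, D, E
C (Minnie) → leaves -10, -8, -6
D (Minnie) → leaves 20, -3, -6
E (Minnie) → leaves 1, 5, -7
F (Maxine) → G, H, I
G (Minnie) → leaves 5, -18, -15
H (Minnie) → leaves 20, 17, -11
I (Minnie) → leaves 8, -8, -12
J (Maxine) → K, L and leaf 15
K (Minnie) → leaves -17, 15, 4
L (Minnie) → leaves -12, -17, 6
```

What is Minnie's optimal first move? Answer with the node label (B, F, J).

F

C (Minnie): min(-10, -8, -6) = -10
D (Minnie): min(20, -3, -6) = -6
E (Minnie): min(1, 5, -7) = -7
B (Maxine): max(-10, -6, -7) = -6
G (Minnie): min(5, -18, -15) = -18
H (Minnie): min(20, 17, -11) = -11
I (Minnie): min(8, -8, -12) = -12
F (Maxine): max(-18, -11, -12) = -11
K (Minnie): min(-17, 15, 4) = -17
L (Minnie): min(-12, -17, 6) = -17
J (Maxine): max(-17, -17, 15) = 15
Root (Minnie): min(-6, -11, 15) = -11
Minnie picks the child with the lowest value: F (value -11).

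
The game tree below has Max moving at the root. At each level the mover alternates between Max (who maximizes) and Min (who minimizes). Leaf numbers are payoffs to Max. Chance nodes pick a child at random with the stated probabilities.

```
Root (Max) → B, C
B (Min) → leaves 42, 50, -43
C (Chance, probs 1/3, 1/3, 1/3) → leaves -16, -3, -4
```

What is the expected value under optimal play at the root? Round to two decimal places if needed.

B (Min): min(42, 50, -43) = -43
C (Chance): 1/3·-16 + 1/3·-3 + 1/3·-4 = -7.67
Root (Max): max(-43, -7.67) = -7.67

-7.67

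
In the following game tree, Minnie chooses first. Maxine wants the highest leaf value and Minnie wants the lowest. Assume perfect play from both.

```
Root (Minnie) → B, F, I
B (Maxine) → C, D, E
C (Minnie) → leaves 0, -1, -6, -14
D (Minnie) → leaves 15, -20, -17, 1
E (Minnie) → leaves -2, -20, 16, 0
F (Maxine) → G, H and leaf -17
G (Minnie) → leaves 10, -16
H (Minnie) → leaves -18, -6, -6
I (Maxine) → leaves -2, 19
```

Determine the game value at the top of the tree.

C (Minnie): min(0, -1, -6, -14) = -14
D (Minnie): min(15, -20, -17, 1) = -20
E (Minnie): min(-2, -20, 16, 0) = -20
B (Maxine): max(-14, -20, -20) = -14
G (Minnie): min(10, -16) = -16
H (Minnie): min(-18, -6, -6) = -18
F (Maxine): max(-16, -18, -17) = -16
I (Maxine): max(-2, 19) = 19
Root (Minnie): min(-14, -16, 19) = -16

-16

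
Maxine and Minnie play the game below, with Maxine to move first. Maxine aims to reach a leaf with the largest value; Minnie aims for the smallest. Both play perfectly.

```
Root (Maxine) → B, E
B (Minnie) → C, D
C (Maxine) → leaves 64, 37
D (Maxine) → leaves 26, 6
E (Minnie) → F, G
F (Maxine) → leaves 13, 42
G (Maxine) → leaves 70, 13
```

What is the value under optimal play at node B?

26

C: max(64, 37) = 64
D: max(26, 6) = 26
B: min(64, 26) = 26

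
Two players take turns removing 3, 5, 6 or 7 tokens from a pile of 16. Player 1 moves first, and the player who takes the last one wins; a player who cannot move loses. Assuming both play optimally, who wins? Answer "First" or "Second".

Positions where the player to move wins (W) vs loses (L):
i:   0  1  2  3  4  5  6  7  8  9 10 11 12 13 14 15 16
     L  L  L  W  W  W  W  W  W  W  L  L  L  W  W  W  W
Position 16 is W, so the first player wins.

First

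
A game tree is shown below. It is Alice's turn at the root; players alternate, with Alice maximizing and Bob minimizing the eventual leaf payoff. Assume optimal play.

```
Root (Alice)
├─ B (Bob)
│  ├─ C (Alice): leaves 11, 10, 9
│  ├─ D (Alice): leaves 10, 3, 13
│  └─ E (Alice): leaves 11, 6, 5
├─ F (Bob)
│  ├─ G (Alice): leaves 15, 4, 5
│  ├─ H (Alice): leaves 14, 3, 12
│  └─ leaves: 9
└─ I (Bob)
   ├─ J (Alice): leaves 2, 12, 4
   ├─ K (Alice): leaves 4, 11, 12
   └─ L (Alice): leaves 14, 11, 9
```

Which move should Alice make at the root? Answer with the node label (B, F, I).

C (Alice): max(11, 10, 9) = 11
D (Alice): max(10, 3, 13) = 13
E (Alice): max(11, 6, 5) = 11
B (Bob): min(11, 13, 11) = 11
G (Alice): max(15, 4, 5) = 15
H (Alice): max(14, 3, 12) = 14
F (Bob): min(15, 14, 9) = 9
J (Alice): max(2, 12, 4) = 12
K (Alice): max(4, 11, 12) = 12
L (Alice): max(14, 11, 9) = 14
I (Bob): min(12, 12, 14) = 12
Root (Alice): max(11, 9, 12) = 12
Alice picks the child with the highest value: I (value 12).

I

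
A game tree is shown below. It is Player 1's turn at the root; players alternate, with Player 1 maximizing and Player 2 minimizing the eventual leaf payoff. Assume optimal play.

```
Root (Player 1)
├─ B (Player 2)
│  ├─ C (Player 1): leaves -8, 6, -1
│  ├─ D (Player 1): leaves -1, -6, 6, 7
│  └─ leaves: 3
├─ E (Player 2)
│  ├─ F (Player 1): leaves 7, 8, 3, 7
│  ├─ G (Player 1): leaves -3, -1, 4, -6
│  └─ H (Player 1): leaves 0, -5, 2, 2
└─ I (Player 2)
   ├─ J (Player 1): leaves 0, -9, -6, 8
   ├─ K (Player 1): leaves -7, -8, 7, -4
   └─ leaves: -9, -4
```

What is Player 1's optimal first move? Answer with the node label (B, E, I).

C (Player 1): max(-8, 6, -1) = 6
D (Player 1): max(-1, -6, 6, 7) = 7
B (Player 2): min(6, 7, 3) = 3
F (Player 1): max(7, 8, 3, 7) = 8
G (Player 1): max(-3, -1, 4, -6) = 4
H (Player 1): max(0, -5, 2, 2) = 2
E (Player 2): min(8, 4, 2) = 2
J (Player 1): max(0, -9, -6, 8) = 8
K (Player 1): max(-7, -8, 7, -4) = 7
I (Player 2): min(8, 7, -9, -4) = -9
Root (Player 1): max(3, 2, -9) = 3
Player 1 picks the child with the highest value: B (value 3).

B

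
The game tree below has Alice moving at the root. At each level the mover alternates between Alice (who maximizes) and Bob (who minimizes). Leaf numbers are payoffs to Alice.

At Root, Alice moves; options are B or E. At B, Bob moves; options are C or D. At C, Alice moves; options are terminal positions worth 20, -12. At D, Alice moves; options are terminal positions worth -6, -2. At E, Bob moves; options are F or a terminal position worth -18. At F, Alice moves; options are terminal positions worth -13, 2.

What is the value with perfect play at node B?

C: max(20, -12) = 20
D: max(-6, -2) = -2
B: min(20, -2) = -2

-2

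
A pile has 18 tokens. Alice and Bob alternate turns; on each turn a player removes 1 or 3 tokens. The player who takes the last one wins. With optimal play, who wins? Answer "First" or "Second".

Second

i:   0  1  2  3  4  5  6  7  8  9 10 11 12 13 14 15 16 17 18
     L  W  L  W  L  W  L  W  L  W  L  W  L  W  L  W  L  W  L
Position 18 is L, so the second player wins.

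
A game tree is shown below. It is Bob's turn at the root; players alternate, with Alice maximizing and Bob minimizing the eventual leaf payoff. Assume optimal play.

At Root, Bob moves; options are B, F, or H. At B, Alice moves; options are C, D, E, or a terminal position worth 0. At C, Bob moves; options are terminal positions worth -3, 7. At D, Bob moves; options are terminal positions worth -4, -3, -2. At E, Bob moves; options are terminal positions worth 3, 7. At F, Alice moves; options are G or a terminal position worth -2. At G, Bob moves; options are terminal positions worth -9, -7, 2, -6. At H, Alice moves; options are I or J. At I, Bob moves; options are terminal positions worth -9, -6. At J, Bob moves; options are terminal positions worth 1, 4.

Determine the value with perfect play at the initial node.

C (Bob): min(-3, 7) = -3
D (Bob): min(-4, -3, -2) = -4
E (Bob): min(3, 7) = 3
B (Alice): max(-3, -4, 3, 0) = 3
G (Bob): min(-9, -7, 2, -6) = -9
F (Alice): max(-9, -2) = -2
I (Bob): min(-9, -6) = -9
J (Bob): min(1, 4) = 1
H (Alice): max(-9, 1) = 1
Root (Bob): min(3, -2, 1) = -2

-2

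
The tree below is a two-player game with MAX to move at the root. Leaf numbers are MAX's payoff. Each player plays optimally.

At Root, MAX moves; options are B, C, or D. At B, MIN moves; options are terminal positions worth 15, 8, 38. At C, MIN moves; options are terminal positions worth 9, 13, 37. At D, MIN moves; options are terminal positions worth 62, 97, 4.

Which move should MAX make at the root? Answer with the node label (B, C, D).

C

B (MIN): min(15, 8, 38) = 8
C (MIN): min(9, 13, 37) = 9
D (MIN): min(62, 97, 4) = 4
Root (MAX): max(8, 9, 4) = 9
MAX picks the child with the highest value: C (value 9).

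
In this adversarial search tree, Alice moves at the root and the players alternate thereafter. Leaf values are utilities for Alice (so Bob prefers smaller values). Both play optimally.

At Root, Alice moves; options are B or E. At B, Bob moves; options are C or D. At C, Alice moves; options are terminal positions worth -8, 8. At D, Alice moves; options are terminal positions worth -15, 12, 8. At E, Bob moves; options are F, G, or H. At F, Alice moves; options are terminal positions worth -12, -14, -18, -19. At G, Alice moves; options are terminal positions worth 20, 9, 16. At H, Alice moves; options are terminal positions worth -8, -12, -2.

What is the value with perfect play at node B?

C: max(-8, 8) = 8
D: max(-15, 12, 8) = 12
B: min(8, 12) = 8

8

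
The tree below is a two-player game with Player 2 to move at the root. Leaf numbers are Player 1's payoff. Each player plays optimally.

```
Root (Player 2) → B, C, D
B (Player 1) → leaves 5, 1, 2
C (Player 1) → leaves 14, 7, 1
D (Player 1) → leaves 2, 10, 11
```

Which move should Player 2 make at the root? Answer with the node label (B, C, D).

B (Player 1): max(5, 1, 2) = 5
C (Player 1): max(14, 7, 1) = 14
D (Player 1): max(2, 10, 11) = 11
Root (Player 2): min(5, 14, 11) = 5
Player 2 picks the child with the lowest value: B (value 5).

B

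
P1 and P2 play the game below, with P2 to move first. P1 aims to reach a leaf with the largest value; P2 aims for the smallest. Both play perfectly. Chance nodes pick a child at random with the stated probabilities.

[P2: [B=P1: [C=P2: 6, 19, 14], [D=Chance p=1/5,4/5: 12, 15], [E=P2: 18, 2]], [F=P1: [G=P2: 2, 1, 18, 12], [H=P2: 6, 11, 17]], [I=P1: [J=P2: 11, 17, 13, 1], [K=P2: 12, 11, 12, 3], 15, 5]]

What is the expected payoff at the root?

6

C (P2): min(6, 19, 14) = 6
D (Chance): 1/5·12 + 4/5·15 = 14.4
E (P2): min(18, 2) = 2
B (P1): max(6, 14.4, 2) = 14.4
G (P2): min(2, 1, 18, 12) = 1
H (P2): min(6, 11, 17) = 6
F (P1): max(1, 6) = 6
J (P2): min(11, 17, 13, 1) = 1
K (P2): min(12, 11, 12, 3) = 3
I (P1): max(1, 3, 15, 5) = 15
Root (P2): min(14.4, 6, 15) = 6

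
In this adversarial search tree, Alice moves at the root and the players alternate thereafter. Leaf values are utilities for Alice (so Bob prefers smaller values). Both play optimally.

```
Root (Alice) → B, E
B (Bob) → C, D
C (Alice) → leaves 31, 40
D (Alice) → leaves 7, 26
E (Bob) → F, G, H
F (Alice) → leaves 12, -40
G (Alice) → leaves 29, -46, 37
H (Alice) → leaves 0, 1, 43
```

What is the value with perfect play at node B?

26

C: max(31, 40) = 40
D: max(7, 26) = 26
B: min(40, 26) = 26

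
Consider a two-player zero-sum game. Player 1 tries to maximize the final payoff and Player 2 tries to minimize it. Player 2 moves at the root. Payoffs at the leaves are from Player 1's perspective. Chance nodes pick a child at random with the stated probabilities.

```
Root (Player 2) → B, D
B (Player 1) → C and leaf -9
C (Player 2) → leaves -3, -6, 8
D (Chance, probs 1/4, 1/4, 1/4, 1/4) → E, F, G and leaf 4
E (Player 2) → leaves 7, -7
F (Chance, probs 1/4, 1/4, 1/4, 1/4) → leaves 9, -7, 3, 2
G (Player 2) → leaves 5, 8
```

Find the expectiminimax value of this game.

C (Player 2): min(-3, -6, 8) = -6
B (Player 1): max(-6, -9) = -6
E (Player 2): min(7, -7) = -7
F (Chance): 1/4·9 + 1/4·-7 + 1/4·3 + 1/4·2 = 1.75
G (Player 2): min(5, 8) = 5
D (Chance): 1/4·-7 + 1/4·1.75 + 1/4·5 + 1/4·4 = 0.94
Root (Player 2): min(-6, 0.94) = -6

-6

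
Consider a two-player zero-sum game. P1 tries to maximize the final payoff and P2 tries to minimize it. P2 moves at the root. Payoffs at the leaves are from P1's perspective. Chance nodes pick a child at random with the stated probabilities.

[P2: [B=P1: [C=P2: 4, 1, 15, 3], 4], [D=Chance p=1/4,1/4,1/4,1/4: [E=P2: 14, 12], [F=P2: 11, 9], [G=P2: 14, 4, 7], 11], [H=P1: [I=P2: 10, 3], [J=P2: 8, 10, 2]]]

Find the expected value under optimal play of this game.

C (P2): min(4, 1, 15, 3) = 1
B (P1): max(1, 4) = 4
E (P2): min(14, 12) = 12
F (P2): min(11, 9) = 9
G (P2): min(14, 4, 7) = 4
D (Chance): 1/4·12 + 1/4·9 + 1/4·4 + 1/4·11 = 9
I (P2): min(10, 3) = 3
J (P2): min(8, 10, 2) = 2
H (P1): max(3, 2) = 3
Root (P2): min(4, 9, 3) = 3

3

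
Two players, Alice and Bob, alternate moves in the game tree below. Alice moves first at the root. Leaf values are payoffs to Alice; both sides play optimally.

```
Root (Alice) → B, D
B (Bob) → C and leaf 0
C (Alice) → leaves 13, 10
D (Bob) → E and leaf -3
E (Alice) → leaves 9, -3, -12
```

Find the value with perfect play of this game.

0

C (Alice): max(13, 10) = 13
B (Bob): min(13, 0) = 0
E (Alice): max(9, -3, -12) = 9
D (Bob): min(9, -3) = -3
Root (Alice): max(0, -3) = 0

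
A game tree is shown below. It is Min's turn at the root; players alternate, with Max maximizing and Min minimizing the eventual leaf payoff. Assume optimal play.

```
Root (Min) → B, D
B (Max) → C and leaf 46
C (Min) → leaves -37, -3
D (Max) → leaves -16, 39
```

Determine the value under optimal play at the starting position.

39

C (Min): min(-37, -3) = -37
B (Max): max(-37, 46) = 46
D (Max): max(-16, 39) = 39
Root (Min): min(46, 39) = 39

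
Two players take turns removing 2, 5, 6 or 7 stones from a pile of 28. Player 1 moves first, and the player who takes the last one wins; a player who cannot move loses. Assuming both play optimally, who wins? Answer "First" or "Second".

Mark each pile size as W (mover wins) or L (mover loses):
i:   0  1  2  3  4  5  6  7  8  9 10 11 12 13 14 15 16 17 18 19 20 21 22 23 24 25 26 27 28
     L  L  W  W  L  W  W  W  W  W  W  W  L  L  W  W  L  W  W  W  W  W  W  W  L  L  W  W  L
Position 28 is L, so the second player wins.

Second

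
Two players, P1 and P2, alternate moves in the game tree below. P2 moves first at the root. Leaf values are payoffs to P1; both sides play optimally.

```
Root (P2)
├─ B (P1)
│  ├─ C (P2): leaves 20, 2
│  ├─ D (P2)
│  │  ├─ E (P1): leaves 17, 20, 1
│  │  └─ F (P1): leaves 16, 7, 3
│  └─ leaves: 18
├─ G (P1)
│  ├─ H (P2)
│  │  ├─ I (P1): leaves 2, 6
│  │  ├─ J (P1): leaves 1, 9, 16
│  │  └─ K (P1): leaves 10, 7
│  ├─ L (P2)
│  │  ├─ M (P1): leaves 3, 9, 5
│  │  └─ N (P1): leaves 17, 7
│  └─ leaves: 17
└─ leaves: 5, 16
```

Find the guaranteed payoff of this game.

C (P2): min(20, 2) = 2
E (P1): max(17, 20, 1) = 20
F (P1): max(16, 7, 3) = 16
D (P2): min(20, 16) = 16
B (P1): max(2, 16, 18) = 18
I (P1): max(2, 6) = 6
J (P1): max(1, 9, 16) = 16
K (P1): max(10, 7) = 10
H (P2): min(6, 16, 10) = 6
M (P1): max(3, 9, 5) = 9
N (P1): max(17, 7) = 17
L (P2): min(9, 17) = 9
G (P1): max(6, 9, 17) = 17
Root (P2): min(18, 17, 5, 16) = 5

5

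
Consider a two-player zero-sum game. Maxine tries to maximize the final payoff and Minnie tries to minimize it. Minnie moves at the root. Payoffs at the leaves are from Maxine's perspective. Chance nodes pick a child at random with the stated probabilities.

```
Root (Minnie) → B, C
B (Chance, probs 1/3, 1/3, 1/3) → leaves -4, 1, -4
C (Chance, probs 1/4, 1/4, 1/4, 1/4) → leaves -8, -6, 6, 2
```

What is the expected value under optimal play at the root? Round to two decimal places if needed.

B (Chance): 1/3·-4 + 1/3·1 + 1/3·-4 = -2.33
C (Chance): 1/4·-8 + 1/4·-6 + 1/4·6 + 1/4·2 = -1.5
Root (Minnie): min(-2.33, -1.5) = -2.33

-2.33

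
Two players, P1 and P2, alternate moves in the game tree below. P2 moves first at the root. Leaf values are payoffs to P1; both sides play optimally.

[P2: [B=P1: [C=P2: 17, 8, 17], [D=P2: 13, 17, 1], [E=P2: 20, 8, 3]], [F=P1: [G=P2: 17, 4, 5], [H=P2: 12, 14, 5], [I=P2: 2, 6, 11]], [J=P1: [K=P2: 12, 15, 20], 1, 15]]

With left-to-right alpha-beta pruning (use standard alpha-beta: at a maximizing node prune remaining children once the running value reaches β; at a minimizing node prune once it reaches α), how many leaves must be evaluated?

C [α=-∞,β=+∞]: v=8
D [α=8,β=+∞]: v=1
E [α=8,β=+∞]: v=8 after child 2 ≤ α → α-cutoff, skip 1
B [α=-∞,β=+∞]: v=8
G [α=-∞,β=8]: v=4
H [α=4,β=8]: v=5
I [α=5,β=8]: v=2 after child 1 ≤ α → α-cutoff, skip 2
F [α=-∞,β=8]: v=5
K [α=-∞,β=5]: v=12
J [α=-∞,β=5]: v=12 after child 1 ≥ β → β-cutoff, skip 2
Root [α=-∞,β=+∞]: v=5
Leaves evaluated: 18 of 23.

18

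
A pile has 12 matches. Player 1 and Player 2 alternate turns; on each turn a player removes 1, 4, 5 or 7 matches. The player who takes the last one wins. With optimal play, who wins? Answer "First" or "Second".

First

i:   0  1  2  3  4  5  6  7  8  9 10 11 12
     L  W  L  W  W  W  W  W  L  W  L  W  W
Position 12 is W, so the first player wins.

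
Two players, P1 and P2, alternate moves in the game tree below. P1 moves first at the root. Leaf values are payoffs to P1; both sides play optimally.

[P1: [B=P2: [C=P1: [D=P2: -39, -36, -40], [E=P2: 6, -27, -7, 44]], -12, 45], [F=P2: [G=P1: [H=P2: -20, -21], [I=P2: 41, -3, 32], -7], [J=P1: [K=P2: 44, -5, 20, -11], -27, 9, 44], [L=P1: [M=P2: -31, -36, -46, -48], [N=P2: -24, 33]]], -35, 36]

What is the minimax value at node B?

D: min(-39, -36, -40) = -40
E: min(6, -27, -7, 44) = -27
C: max(-40, -27) = -27
B: min(-27, -12, 45) = -27

-27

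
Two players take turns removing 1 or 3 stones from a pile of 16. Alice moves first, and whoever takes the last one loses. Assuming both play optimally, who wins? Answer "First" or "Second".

First

W/L table (W = player to move can force a win):
i:   0  1  2  3  4  5  6  7  8  9 10 11 12 13 14 15 16
     W  L  W  L  W  L  W  L  W  L  W  L  W  L  W  L  W
Position 16 is W, so the first player wins.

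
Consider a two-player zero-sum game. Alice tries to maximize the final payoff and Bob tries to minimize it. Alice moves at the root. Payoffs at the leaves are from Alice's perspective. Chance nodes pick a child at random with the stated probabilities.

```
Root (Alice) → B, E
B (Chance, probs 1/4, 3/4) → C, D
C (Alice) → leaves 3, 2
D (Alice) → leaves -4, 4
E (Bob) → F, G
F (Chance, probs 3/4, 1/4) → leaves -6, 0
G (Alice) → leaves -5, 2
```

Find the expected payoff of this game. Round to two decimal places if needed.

3.75

C (Alice): max(3, 2) = 3
D (Alice): max(-4, 4) = 4
B (Chance): 1/4·3 + 3/4·4 = 3.75
F (Chance): 3/4·-6 + 1/4·0 = -4.5
G (Alice): max(-5, 2) = 2
E (Bob): min(-4.5, 2) = -4.5
Root (Alice): max(3.75, -4.5) = 3.75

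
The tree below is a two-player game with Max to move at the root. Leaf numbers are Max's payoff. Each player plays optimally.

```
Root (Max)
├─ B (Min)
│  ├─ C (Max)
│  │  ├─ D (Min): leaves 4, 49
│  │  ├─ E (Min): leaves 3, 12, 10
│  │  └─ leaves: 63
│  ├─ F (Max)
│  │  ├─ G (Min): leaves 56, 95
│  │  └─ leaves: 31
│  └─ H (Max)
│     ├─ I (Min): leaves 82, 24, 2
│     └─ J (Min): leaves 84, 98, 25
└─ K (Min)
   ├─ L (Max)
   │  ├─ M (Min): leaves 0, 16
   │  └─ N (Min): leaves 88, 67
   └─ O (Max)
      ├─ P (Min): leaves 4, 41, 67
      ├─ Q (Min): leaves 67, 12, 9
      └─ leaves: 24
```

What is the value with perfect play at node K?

M: min(0, 16) = 0
N: min(88, 67) = 67
L: max(0, 67) = 67
P: min(4, 41, 67) = 4
Q: min(67, 12, 9) = 9
O: max(4, 9, 24) = 24
K: min(67, 24) = 24

24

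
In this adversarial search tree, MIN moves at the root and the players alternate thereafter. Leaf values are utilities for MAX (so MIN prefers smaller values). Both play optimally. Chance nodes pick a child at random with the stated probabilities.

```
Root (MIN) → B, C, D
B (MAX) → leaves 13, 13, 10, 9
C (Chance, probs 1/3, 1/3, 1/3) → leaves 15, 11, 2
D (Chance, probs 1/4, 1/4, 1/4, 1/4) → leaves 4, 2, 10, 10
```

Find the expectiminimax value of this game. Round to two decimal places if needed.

B (MAX): max(13, 13, 10, 9) = 13
C (Chance): 1/3·15 + 1/3·11 + 1/3·2 = 9.33
D (Chance): 1/4·4 + 1/4·2 + 1/4·10 + 1/4·10 = 6.5
Root (MIN): min(13, 9.33, 6.5) = 6.5

6.5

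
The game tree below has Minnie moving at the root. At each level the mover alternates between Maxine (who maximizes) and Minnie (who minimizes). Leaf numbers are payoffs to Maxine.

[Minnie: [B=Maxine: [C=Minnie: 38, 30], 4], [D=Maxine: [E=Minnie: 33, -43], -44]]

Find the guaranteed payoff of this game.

-43

C (Minnie): min(38, 30) = 30
B (Maxine): max(30, 4) = 30
E (Minnie): min(33, -43) = -43
D (Maxine): max(-43, -44) = -43
Root (Minnie): min(30, -43) = -43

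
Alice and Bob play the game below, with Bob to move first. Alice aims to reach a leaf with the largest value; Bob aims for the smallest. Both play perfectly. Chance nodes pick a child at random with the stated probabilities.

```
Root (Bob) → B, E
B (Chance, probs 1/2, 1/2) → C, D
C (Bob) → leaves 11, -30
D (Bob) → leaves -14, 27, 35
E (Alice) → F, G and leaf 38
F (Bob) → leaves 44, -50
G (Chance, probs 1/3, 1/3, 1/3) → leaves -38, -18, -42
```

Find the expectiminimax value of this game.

-22

C (Bob): min(11, -30) = -30
D (Bob): min(-14, 27, 35) = -14
B (Chance): 1/2·-30 + 1/2·-14 = -22
F (Bob): min(44, -50) = -50
G (Chance): 1/3·-38 + 1/3·-18 + 1/3·-42 = -32.67
E (Alice): max(-50, -32.67, 38) = 38
Root (Bob): min(-22, 38) = -22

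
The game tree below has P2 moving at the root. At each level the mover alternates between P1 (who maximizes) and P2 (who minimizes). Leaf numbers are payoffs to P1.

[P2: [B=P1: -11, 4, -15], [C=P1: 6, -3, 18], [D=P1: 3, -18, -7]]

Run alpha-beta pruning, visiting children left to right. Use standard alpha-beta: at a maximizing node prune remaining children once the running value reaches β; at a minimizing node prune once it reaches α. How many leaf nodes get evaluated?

B [α=-∞,β=+∞]: v=4
C [α=-∞,β=4]: v=6 after child 1 ≥ β → β-cutoff, skip 2
D [α=-∞,β=4]: v=3
Root [α=-∞,β=+∞]: v=3
Leaves evaluated: 7 of 9.

7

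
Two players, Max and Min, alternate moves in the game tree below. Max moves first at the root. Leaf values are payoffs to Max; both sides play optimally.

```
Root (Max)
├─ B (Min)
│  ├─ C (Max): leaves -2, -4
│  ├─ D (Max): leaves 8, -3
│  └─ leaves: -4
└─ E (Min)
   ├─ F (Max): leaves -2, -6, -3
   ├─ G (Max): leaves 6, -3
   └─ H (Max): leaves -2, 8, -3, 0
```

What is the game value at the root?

-2

C (Max): max(-2, -4) = -2
D (Max): max(8, -3) = 8
B (Min): min(-2, 8, -4) = -4
F (Max): max(-2, -6, -3) = -2
G (Max): max(6, -3) = 6
H (Max): max(-2, 8, -3, 0) = 8
E (Min): min(-2, 6, 8) = -2
Root (Max): max(-4, -2) = -2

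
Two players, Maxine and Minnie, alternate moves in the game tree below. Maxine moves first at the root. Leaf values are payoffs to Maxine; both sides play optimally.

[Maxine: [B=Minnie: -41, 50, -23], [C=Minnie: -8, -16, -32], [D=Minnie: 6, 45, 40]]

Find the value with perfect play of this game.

B (Minnie): min(-41, 50, -23) = -41
C (Minnie): min(-8, -16, -32) = -32
D (Minnie): min(6, 45, 40) = 6
Root (Maxine): max(-41, -32, 6) = 6

6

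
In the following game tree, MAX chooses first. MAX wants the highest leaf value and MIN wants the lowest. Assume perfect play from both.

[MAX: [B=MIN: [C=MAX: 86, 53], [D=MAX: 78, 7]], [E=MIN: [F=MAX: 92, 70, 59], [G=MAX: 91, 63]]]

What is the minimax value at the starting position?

C (MAX): max(86, 53) = 86
D (MAX): max(78, 7) = 78
B (MIN): min(86, 78) = 78
F (MAX): max(92, 70, 59) = 92
G (MAX): max(91, 63) = 91
E (MIN): min(92, 91) = 91
Root (MAX): max(78, 91) = 91

91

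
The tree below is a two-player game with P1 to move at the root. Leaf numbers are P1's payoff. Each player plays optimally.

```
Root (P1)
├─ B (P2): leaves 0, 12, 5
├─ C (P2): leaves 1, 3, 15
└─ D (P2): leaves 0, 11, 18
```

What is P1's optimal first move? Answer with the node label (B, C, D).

B (P2): min(0, 12, 5) = 0
C (P2): min(1, 3, 15) = 1
D (P2): min(0, 11, 18) = 0
Root (P1): max(0, 1, 0) = 1
P1 picks the child with the highest value: C (value 1).

C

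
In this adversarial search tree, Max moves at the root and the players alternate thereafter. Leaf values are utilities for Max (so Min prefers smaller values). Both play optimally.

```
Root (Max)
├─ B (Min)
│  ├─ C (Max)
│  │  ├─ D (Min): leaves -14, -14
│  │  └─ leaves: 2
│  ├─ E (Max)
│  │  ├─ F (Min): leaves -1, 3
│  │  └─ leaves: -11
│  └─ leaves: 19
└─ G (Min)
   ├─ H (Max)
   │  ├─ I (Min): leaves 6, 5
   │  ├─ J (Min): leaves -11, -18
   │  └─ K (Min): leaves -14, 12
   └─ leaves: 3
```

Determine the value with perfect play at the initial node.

D (Min): min(-14, -14) = -14
C (Max): max(-14, 2) = 2
F (Min): min(-1, 3) = -1
E (Max): max(-1, -11) = -1
B (Min): min(2, -1, 19) = -1
I (Min): min(6, 5) = 5
J (Min): min(-11, -18) = -18
K (Min): min(-14, 12) = -14
H (Max): max(5, -18, -14) = 5
G (Min): min(5, 3) = 3
Root (Max): max(-1, 3) = 3

3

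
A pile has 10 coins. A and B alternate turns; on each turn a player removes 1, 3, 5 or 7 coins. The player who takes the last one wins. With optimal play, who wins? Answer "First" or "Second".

Positions where the player to move wins (W) vs loses (L):
i:   0  1  2  3  4  5  6  7  8  9 10
     L  W  L  W  L  W  L  W  L  W  L
Position 10 is L, so the second player wins.

Second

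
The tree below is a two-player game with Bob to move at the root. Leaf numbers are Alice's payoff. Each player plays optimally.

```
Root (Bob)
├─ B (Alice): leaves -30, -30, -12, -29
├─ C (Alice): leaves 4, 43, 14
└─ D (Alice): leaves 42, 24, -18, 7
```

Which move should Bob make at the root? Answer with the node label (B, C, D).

B

B (Alice): max(-30, -30, -12, -29) = -12
C (Alice): max(4, 43, 14) = 43
D (Alice): max(42, 24, -18, 7) = 42
Root (Bob): min(-12, 43, 42) = -12
Bob picks the child with the lowest value: B (value -12).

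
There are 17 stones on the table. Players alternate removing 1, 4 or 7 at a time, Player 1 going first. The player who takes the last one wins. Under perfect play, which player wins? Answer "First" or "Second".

Positions where the player to move wins (W) vs loses (L):
i:   0  1  2  3  4  5  6  7  8  9 10 11 12 13 14 15 16 17
     L  W  L  W  W  L  W  W  L  W  L  W  W  L  W  W  L  W
Position 17 is W, so the first player wins.

First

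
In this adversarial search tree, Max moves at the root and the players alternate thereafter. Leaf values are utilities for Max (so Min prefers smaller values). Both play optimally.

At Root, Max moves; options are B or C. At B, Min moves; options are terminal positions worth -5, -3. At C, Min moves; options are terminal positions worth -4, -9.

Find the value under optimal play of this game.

B (Min): min(-5, -3) = -5
C (Min): min(-4, -9) = -9
Root (Max): max(-5, -9) = -5

-5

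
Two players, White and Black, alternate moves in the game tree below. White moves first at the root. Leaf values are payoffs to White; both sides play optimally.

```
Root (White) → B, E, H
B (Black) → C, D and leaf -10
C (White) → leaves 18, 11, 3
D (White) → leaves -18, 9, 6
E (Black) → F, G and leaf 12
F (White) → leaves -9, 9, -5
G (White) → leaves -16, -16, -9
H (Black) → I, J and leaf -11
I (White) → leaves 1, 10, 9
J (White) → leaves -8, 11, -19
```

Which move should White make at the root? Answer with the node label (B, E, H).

C (White): max(18, 11, 3) = 18
D (White): max(-18, 9, 6) = 9
B (Black): min(18, 9, -10) = -10
F (White): max(-9, 9, -5) = 9
G (White): max(-16, -16, -9) = -9
E (Black): min(9, -9, 12) = -9
I (White): max(1, 10, 9) = 10
J (White): max(-8, 11, -19) = 11
H (Black): min(10, 11, -11) = -11
Root (White): max(-10, -9, -11) = -9
White picks the child with the highest value: E (value -9).

E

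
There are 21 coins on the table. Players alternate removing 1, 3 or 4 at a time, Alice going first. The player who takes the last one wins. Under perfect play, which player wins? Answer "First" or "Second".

Mark each pile size as W (mover wins) or L (mover loses):
i:   0  1  2  3  4  5  6  7  8  9 10 11 12 13 14 15 16 17 18 19 20 21
     L  W  L  W  W  W  W  L  W  L  W  W  W  W  L  W  L  W  W  W  W  L
Position 21 is L, so the second player wins.

Second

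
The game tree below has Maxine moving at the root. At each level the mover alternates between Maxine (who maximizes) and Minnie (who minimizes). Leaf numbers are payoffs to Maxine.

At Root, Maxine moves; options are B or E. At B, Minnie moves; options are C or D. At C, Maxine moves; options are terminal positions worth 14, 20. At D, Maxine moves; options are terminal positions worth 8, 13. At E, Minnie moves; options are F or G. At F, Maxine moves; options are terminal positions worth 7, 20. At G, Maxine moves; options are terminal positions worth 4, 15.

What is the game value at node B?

13

C: max(14, 20) = 20
D: max(8, 13) = 13
B: min(20, 13) = 13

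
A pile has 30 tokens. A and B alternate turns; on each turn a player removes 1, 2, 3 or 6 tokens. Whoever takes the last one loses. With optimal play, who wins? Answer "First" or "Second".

W/L table (W = player to move can force a win):
i:   0  1  2  3  4  5  6  7  8  9 10 11 12 13 14 15 16 17 18 19 20 21 22 23 24 25 26 27 28 29 30
     W  L  W  W  W  L  W  W  W  L  W  W  W  L  W  W  W  L  W  W  W  L  W  W  W  L  W  W  W  L  W
Position 30 is W, so the first player wins.

First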